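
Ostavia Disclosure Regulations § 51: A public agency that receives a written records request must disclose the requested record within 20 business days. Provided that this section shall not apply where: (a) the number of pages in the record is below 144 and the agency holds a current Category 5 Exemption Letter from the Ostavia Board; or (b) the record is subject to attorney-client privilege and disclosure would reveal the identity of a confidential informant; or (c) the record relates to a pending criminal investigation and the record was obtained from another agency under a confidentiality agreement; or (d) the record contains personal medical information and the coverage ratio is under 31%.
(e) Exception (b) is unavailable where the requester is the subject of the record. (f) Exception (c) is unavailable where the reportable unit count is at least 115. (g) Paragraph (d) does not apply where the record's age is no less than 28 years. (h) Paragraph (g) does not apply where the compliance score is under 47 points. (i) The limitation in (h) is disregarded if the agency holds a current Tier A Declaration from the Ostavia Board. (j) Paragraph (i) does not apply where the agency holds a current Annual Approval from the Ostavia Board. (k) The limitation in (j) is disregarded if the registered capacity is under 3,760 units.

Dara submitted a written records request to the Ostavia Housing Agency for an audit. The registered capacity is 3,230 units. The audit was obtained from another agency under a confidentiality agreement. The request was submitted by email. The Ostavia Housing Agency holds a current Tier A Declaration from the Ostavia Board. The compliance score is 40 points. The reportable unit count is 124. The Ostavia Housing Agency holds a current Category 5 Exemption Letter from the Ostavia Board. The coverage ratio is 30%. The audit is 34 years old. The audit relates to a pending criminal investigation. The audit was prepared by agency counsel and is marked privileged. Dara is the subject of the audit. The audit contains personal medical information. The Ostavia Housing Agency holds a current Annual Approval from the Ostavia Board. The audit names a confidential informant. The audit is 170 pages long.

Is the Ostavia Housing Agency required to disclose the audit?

Exception (a) fails — the number of pages in the record is 170, not below 144.
Exception (b): the audit is privileged; the audit names a confidential informant — every condition holds. However, paragraph (e) must be considered: (e) applies — Dara is the subject of the audit. So (b) is unavailable.
Exception (c)'s conditions are all satisfied: the audit relates to a pending investigation; the audit was obtained under a confidentiality agreement. But: (f) operates against (c): the reportable unit count is 124, meeting the 115 threshold. (c) is therefore removed.
Exception (d): the audit contains personal medical information; the coverage ratio is 30%, under the 31% limit — every condition holds. But: (g) operates against (d): the record's age is 34 years, meeting the 28 years threshold. (h) would limit (g) — the compliance score is 40 points, under the 47 points limit — but (i) sets (h) aside: (i) is triggered — a current Tier A Declaration is held. (j) operates (a current Annual Approval is held), but is set aside by (k): (k) operates — the registered capacity is 3,230 units, under the 3,760 units limit. So (d) is unavailable.
No exception is made out. the Ostavia Housing Agency falls within the general rule.

Yes — the Ostavia Housing Agency must disclose the audit.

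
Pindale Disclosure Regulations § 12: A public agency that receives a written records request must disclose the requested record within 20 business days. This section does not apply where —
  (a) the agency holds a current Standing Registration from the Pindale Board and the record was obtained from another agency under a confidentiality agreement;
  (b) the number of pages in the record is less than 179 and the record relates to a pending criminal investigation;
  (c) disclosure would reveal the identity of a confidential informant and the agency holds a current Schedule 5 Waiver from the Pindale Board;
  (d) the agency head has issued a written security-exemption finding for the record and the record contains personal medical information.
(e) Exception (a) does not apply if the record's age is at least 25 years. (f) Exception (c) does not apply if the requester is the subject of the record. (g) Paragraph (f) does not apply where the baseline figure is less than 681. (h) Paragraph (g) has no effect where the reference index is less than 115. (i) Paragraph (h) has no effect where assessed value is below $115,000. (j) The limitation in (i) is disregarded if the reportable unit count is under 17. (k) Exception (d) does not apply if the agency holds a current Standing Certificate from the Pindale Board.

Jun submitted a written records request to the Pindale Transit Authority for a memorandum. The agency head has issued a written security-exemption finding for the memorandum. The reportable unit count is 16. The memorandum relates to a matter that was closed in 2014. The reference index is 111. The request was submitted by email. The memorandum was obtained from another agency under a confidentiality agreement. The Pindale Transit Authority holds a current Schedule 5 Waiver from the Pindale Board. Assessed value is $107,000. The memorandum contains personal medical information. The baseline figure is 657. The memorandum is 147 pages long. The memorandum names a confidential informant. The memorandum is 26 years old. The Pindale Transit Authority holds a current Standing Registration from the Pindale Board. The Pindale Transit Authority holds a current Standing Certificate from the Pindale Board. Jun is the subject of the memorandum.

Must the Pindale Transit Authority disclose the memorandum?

Exception (a)'s conditions are all satisfied: a current Standing Registration is held; the memorandum was obtained under a confidentiality agreement. Turning to paragraph (e): (e) operates against (a): the record's age is 26 years, meeting the 25 years threshold. So (a) is unavailable.
Exception (b) fails — the memorandum relates to a closed matter.
All of (c)'s requirements are met (the memorandum names a confidential informant; a current Schedule 5 Waiver is held). However, paragraphs (f)–(j) must be considered: (f) operates — Jun is the subject of the memorandum. (g) would limit (f) — the baseline figure is 657, less than the 681 limit — but (h) sets (g) aside: (h) operates against (g): the reference index is 111, less than the 115 limit. (i) is triggered (assessed value is $107,000, below the $115,000 limit), but is overridden by (j): (j) operates against (i): the reportable unit count is 16, under the 17 limit. So (c) is unavailable.
Exception (d) is satisfied on its face — a written security-exemption finding has been issued; the memorandum contains personal medical information. Turning to paragraph (k): (k) operates against (d): a current Standing Certificate is held. Exception (d) does not apply.
No exception is made out. the Pindale Transit Authority falls within the general rule.

Yes — the Pindale Transit Authority must disclose the memorandum.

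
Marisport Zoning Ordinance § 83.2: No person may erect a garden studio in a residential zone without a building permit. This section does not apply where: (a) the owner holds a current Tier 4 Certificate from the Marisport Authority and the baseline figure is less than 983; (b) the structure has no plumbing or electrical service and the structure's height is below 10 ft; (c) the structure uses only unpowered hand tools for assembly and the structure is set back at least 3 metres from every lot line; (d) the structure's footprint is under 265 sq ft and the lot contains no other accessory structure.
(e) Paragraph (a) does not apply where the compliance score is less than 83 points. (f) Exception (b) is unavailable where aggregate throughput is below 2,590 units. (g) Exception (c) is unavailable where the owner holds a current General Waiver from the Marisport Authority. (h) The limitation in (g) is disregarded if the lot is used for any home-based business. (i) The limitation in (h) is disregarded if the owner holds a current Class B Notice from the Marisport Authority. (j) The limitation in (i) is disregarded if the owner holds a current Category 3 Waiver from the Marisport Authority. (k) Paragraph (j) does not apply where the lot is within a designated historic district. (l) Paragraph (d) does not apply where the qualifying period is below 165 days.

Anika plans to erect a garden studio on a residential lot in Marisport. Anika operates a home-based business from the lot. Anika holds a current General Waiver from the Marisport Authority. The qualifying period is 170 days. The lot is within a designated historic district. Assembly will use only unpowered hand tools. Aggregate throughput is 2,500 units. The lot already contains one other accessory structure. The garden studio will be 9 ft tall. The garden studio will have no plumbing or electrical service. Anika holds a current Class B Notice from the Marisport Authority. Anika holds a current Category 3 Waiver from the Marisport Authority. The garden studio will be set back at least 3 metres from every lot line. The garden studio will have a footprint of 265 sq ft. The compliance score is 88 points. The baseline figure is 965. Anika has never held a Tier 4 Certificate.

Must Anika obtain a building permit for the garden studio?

Exception (a) fails — the Tier 4 Certificate is not current.
Exception (b)'s conditions are all satisfied: there is no plumbing or electrical service; the structure's height is 9 ft, below the 10 ft limit. However, paragraph (f) must be considered: (f) is engaged — aggregate throughput is 2,500 units, below the 2,590 units limit. Exception (b) does not apply.
Exception (c) is satisfied on its face — assembly uses only hand tools; the setback is at least 3 m on every side. However, paragraphs (g)–(k) must be considered: (g) operates against (c): a current General Waiver is held. (h) is engaged (a home-based business operates on the lot), but is displaced by (i): (i) operates against (h): a current Class B Notice is held. (j) would limit (i) — a current Category 3 Waiver is held — but (k) sets (j) aside: (k) operates against (j): the lot is in a historic district. Exception (c) does not apply.
Exception (d) does not apply: the structure's footprint is 265 sq ft, not under 265 sq ft.
No exception is made out. Anika falls within the general rule.

Yes — Anika must obtain a building permit.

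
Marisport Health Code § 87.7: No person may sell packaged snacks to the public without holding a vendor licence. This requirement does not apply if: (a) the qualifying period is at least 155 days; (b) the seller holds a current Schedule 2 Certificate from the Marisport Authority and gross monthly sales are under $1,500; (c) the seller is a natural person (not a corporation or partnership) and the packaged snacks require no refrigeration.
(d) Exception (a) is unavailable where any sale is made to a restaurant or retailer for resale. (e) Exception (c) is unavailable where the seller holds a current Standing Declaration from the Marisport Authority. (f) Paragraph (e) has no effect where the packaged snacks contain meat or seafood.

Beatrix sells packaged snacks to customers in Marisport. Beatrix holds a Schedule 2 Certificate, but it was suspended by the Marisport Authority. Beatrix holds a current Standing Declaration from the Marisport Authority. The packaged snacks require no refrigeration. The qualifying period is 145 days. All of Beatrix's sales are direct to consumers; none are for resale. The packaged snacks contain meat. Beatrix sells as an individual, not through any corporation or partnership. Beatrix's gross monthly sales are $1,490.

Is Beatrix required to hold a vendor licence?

No — exception (c) applies; Beatrix is not required to hold a vendor licence.

Exception (a) requires that the qualifying period is at least 155 days; but the qualifying period is 145 days, short of 155 days, so (a) is unavailable.
Exception (b) fails — the Schedule 2 Certificate is not current.
Exception (c) is satisfied on its face — the seller is a natural person; the packaged snacks are shelf-stable. Under paragraphs (e)–(f): (e) would limit (c) — a current Standing Declaration is held — but (f) sets (e) aside: (f) applies — the packaged snacks contain meat. (c) remains available.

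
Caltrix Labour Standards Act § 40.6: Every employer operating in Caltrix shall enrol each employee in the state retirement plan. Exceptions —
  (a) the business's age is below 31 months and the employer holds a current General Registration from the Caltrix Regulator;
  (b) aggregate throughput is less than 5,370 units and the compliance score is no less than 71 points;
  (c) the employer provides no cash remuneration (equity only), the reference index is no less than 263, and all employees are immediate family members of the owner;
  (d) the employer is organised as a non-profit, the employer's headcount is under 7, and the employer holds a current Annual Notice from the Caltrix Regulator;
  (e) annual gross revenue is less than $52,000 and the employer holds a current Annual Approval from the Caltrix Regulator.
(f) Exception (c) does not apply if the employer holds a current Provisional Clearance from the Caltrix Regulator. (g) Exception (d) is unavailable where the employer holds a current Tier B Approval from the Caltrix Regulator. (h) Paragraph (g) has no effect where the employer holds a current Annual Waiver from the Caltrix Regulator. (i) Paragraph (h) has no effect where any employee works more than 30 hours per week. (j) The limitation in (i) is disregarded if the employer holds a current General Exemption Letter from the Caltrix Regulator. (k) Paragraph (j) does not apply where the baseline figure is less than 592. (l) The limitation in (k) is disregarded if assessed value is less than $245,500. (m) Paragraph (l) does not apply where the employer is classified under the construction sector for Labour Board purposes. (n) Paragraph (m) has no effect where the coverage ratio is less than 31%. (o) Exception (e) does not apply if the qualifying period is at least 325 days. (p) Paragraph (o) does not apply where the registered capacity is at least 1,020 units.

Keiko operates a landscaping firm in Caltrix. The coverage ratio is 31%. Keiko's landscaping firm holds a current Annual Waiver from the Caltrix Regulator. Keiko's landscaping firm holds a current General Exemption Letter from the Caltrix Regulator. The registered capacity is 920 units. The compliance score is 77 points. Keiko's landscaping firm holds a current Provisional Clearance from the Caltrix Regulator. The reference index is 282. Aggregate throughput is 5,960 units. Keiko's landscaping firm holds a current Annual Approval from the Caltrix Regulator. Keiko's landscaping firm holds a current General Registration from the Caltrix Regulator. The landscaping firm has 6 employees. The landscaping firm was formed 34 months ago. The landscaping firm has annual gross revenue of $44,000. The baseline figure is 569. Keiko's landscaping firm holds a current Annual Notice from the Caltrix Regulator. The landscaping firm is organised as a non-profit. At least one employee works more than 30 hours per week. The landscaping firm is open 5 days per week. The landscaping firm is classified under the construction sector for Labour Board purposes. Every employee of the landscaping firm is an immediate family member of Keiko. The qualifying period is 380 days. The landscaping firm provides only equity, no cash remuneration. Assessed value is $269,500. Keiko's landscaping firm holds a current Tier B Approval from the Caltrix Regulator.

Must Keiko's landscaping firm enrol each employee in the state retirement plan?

Yes — Keiko's landscaping firm must enrol each employee in the state retirement plan.

Exception (a) fails — the business's age is 34 months, not below 31 months.
Exception (b) requires that aggregate throughput is less than 5,370 units; but aggregate throughput is 5,960 units, not less than 5,370 units, so (b) is unavailable.
Exception (c) is satisfied on its face — remuneration is equity-only; the reference index is 282, meeting the 263 threshold; every employee is an immediate family member. However, paragraph (f) must be considered: (f) operates against (c): a current Provisional Clearance is held. Exception (c) does not apply.
All of (d)'s requirements are met (the employer is a non-profit; the employer's headcount is 6, under the 7 limit; a current Annual Notice is held). Turning to paragraphs (g)–(n): (g) operates against (d): a current Tier B Approval is held. (h) operates (a current Annual Waiver is held), but is itself disapplied by (i): (i) operates against (h): at least one employee exceeds 30 hours/week. (j) would limit (i) — a current General Exemption Letter is held — but (k) sets (j) aside: (k) operates against (j): the baseline figure is 569, less than the 592 limit. (l), which would lift (k), is not engaged — assessed value is $269,500, not less than $245,500. Exception (d) does not apply.
Exception (e): annual gross revenue is $44,000, less than the $52,000 limit; a current Annual Approval is held — every condition holds. But applying paragraphs (o)–(p): (o) operates against (e): the qualifying period is 380 days, meeting the 325 days threshold. (p), which would lift (o), does not operate here — the registered capacity is 920 units, short of 1,020 units. (e) is therefore removed.
None of the exceptions is available; § 40.6 applies in full.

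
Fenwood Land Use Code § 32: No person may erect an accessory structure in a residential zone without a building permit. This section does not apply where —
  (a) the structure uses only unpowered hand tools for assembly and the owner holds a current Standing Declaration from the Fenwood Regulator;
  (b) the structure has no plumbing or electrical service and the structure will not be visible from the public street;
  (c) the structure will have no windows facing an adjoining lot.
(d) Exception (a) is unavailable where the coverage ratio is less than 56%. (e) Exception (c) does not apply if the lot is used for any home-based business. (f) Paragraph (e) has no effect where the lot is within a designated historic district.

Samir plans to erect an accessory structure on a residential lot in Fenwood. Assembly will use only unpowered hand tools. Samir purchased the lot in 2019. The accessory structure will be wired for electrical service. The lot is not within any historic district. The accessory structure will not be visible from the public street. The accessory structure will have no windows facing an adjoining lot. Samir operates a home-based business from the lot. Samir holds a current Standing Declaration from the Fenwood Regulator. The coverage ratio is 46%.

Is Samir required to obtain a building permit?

All of (a)'s requirements are met (assembly uses only hand tools; a current Standing Declaration is held). However, paragraph (d) must be considered: (d) operates against (a): the coverage ratio is 46%, less than the 56% limit. Exception (a) does not apply.
Exception (b) fails — electrical service is planned.
Exception (c) is satisfied on its face — no windows face an adjoining lot. Turning to paragraphs (e)–(f): (e) is engaged — a home-based business operates on the lot. (f) is not triggered (the lot is not in a historic district), so (e) stands. So (c) is unavailable.
No exception displaces § 32.

Yes — Samir must obtain a building permit.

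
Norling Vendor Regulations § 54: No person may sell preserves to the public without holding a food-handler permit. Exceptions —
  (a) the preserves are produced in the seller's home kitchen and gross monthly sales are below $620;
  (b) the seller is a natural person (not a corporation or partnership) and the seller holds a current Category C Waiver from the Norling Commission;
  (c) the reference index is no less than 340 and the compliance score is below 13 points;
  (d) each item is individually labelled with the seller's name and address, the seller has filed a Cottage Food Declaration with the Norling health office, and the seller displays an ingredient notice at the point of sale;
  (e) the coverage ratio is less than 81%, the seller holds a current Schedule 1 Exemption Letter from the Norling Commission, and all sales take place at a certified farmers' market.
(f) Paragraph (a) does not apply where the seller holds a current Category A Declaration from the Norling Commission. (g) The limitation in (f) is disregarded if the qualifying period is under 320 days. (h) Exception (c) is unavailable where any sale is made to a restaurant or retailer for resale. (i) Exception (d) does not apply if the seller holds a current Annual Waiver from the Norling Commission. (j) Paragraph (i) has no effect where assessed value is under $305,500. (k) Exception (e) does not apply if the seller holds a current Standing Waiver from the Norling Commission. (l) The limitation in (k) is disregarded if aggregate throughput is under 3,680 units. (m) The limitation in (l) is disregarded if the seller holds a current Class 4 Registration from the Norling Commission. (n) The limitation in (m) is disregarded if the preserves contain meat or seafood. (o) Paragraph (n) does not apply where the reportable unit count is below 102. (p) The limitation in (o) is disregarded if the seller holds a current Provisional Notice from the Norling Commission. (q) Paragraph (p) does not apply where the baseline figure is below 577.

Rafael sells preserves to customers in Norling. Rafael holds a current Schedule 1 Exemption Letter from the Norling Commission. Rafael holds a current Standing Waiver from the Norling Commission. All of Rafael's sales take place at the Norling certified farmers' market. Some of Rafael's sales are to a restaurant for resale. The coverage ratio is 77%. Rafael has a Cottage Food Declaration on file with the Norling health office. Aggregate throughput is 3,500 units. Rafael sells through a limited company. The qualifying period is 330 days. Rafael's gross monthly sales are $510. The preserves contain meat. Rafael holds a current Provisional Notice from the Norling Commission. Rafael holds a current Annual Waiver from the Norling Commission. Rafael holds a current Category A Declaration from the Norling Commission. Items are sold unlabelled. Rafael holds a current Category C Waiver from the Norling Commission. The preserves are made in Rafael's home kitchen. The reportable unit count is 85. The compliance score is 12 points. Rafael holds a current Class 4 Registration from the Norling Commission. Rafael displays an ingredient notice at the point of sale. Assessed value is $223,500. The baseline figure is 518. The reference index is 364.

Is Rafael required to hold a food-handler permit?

Yes — Rafael must hold a food-handler permit.

Exception (a)'s conditions are all satisfied: the preserves are home-kitchen produced; gross monthly sales are $510, below the $620 limit. But: (f) operates against (a): a current Category A Declaration is held. (g) is not triggered (the qualifying period is 330 days, not under 320 days), so (f) stands. So (a) is unavailable.
Exception (b) does not apply: the seller operates through a limited company.
Exception (c) is satisfied on its face — the reference index is 364, meeting the 340 threshold; the compliance score is 12 points, below the 13 points limit. But applying paragraph (h): (h) is triggered — some sales are to a restaurant for resale. (c) is therefore removed.
Exception (d) fails — items are sold unlabelled.
Exception (e): the coverage ratio is 77%, less than the 81% limit; a current Schedule 1 Exemption Letter is held; all sales are at a certified farmers' market — every condition holds. But applying paragraphs (k)–(q): (k) operates against (e): a current Standing Waiver is held. (l) would limit (k) — aggregate throughput is 3,500 units, under the 3,680 units limit — but (m) sets (l) aside: (m) applies — a current Class 4 Registration is held. (n) is engaged (the preserves contain meat), but is itself disapplied by (o): (o) is triggered — the reportable unit count is 85, below the 102 limit. (p) would limit (o) — a current Provisional Notice is held — but (q) sets (p) aside: (q) operates against (p): the baseline figure is 518, below the 577 limit. (e) is therefore removed.
Every exception is unavailable, so the rule governs.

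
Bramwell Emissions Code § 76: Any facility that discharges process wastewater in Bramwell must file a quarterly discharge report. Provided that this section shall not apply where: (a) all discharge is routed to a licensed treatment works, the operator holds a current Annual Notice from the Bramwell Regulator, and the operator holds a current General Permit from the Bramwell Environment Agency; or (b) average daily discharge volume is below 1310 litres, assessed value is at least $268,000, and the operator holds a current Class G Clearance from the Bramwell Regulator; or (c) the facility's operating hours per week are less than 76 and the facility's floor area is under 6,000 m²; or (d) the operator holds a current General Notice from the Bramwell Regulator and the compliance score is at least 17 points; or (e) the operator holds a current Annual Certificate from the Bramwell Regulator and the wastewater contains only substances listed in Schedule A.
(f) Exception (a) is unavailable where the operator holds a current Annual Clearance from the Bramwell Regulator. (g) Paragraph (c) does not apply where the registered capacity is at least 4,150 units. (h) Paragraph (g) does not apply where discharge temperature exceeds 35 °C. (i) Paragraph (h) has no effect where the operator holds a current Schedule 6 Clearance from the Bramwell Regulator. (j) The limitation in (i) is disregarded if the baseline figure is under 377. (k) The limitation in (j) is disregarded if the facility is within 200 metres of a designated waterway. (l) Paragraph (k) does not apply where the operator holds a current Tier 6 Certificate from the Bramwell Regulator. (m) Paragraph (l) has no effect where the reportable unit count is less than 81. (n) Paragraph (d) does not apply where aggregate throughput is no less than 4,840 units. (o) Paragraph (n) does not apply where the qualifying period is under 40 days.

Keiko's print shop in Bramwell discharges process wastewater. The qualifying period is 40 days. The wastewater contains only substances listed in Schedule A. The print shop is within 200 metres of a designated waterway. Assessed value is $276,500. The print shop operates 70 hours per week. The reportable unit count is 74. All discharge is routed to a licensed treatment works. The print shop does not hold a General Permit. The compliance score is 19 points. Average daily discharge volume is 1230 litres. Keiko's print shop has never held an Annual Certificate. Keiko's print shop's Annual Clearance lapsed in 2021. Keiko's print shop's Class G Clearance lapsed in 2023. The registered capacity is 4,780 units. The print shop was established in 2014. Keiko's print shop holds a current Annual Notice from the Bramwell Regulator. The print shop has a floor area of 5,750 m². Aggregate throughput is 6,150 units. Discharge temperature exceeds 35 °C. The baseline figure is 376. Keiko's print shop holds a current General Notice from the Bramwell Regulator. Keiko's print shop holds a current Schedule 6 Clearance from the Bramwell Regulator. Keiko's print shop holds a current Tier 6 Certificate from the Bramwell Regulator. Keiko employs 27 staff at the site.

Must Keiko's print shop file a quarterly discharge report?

Exception (a) requires that the operator holds a current General Permit from the Bramwell Environment Agency; but no General Permit is held, so (a) is unavailable.
Exception (b) does not apply: there is no Class G Clearance in force.
Exception (c)'s conditions are all satisfied: the facility's operating hours per week are 70, less than the 76 limit; the facility's floor area is 5,750 m², under the 6,000 m² limit. However, paragraphs (g)–(m) must be considered: (g) operates against (c): the registered capacity is 4,780 units, meeting the 4,150 units threshold. (h) is triggered (discharge temperature exceeds 35 °C), but is overridden by (i): (i) operates against (h): a current Schedule 6 Clearance is held. (j) would limit (i) — the baseline figure is 376, under the 377 limit — but (k) sets (j) aside: (k) operates against (j): the print shop is within 200 m of a designated waterway. (l) is engaged (a current Tier 6 Certificate is held), but is itself disapplied by (m): (m) is triggered — the reportable unit count is 74, less than the 81 limit. (c) is therefore removed.
Exception (d): a current General Notice is held; the compliance score is 19 points, meeting the 17 points threshold — every condition holds. But applying paragraphs (n)–(o): (n) operates against (d): aggregate throughput is 6,150 units, meeting the 4,840 units threshold. (o), which would lift (n), is inapplicable — the qualifying period is 40 days, not under 40 days. Exception (d) does not apply.
Exception (e) fails — no current Annual Certificate is held.
No exception applies. The general rule governs.

Yes — Keiko's print shop must file a quarterly discharge report.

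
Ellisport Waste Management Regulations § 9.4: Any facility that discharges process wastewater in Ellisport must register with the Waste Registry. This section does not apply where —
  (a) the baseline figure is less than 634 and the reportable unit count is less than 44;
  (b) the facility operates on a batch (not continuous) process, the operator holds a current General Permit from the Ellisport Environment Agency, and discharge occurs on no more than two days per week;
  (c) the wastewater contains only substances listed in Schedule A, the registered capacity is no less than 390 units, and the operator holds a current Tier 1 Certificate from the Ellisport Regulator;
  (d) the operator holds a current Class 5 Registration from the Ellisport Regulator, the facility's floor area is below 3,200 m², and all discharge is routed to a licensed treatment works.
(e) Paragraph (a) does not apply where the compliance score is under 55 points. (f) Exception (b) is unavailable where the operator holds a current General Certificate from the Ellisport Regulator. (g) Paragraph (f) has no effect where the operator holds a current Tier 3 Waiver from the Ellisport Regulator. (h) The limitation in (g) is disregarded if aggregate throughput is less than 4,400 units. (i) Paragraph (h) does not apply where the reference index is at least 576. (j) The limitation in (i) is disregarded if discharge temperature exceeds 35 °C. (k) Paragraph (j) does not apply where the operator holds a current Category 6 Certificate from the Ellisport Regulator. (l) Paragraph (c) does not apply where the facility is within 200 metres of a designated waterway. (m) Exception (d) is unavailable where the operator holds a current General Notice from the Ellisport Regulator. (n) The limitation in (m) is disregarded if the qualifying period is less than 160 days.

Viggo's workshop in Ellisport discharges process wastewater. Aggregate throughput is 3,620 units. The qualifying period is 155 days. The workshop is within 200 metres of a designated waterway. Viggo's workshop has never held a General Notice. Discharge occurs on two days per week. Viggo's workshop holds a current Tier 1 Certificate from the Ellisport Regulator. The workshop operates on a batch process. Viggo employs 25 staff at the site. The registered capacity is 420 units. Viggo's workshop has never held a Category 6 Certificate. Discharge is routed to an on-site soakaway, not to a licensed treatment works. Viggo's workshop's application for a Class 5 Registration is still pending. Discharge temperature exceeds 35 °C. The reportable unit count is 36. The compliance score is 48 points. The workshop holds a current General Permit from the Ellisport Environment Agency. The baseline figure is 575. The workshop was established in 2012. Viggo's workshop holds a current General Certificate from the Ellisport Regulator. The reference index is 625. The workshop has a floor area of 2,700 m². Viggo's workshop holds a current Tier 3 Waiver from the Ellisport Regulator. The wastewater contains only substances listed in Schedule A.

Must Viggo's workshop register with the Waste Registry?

Exception (a) is satisfied on its face — the baseline figure is 575, less than the 634 limit; the reportable unit count is 36, less than the 44 limit. But: (e) operates against (a): the compliance score is 48 points, under the 55 points limit. Exception (a) does not apply.
Exception (b): the facility operates on a batch process; a current General Permit is held; discharge occurs on no more than two days per week — every condition holds. However, paragraphs (f)–(k) must be considered: (f) operates against (b): a current General Certificate is held. (g) is engaged (a current Tier 3 Waiver is held), but yields to (h): (h) is engaged — aggregate throughput is 3,620 units, less than the 4,400 units limit. (i) would limit (h) — the reference index is 625, meeting the 576 threshold — but (j) sets (i) aside: (j) operates against (i): discharge temperature exceeds 35 °C. (k), which would lift (j), is inapplicable — there is no Category 6 Certificate in force. (b) is therefore removed.
Exception (c): the wastewater is Schedule-A-only; the registered capacity is 420 units, meeting the 390 units threshold; a current Tier 1 Certificate is held — every condition holds. But: (l) operates against (c): the workshop is within 200 m of a designated waterway. So (c) is unavailable.
Exception (d) does not apply: there is no Class 5 Registration in force.
No exception applies. The general rule governs.

Yes — Viggo's workshop must register with the Waste Registry.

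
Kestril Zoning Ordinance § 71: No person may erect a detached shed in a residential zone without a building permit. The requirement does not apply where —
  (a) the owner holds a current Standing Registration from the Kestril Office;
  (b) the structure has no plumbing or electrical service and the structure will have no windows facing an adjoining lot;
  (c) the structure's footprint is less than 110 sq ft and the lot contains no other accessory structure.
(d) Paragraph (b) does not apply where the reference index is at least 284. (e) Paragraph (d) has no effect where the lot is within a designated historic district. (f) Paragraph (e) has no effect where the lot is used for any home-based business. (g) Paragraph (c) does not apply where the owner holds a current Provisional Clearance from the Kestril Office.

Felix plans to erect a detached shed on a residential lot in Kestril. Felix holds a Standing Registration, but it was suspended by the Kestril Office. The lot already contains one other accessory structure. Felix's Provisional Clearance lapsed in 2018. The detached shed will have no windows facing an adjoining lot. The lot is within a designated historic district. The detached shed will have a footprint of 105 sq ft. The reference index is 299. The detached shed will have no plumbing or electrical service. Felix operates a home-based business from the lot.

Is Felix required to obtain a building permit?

Exception (a) fails — no current Standing Registration is held.
All of (b)'s requirements are met (there is no plumbing or electrical service; no windows face an adjoining lot). But: (d) operates — the reference index is 299, meeting the 284 threshold. (e) would limit (d) — the lot is in a historic district — but (f) sets (e) aside: (f) applies — a home-based business operates on the lot. (b) is therefore removed.
Exception (c) requires that the lot contains no other accessory structure; but the lot already has another accessory structure, so (c) is unavailable.
None of the exceptions is available; § 71 applies in full.

Yes — Felix must obtain a building permit.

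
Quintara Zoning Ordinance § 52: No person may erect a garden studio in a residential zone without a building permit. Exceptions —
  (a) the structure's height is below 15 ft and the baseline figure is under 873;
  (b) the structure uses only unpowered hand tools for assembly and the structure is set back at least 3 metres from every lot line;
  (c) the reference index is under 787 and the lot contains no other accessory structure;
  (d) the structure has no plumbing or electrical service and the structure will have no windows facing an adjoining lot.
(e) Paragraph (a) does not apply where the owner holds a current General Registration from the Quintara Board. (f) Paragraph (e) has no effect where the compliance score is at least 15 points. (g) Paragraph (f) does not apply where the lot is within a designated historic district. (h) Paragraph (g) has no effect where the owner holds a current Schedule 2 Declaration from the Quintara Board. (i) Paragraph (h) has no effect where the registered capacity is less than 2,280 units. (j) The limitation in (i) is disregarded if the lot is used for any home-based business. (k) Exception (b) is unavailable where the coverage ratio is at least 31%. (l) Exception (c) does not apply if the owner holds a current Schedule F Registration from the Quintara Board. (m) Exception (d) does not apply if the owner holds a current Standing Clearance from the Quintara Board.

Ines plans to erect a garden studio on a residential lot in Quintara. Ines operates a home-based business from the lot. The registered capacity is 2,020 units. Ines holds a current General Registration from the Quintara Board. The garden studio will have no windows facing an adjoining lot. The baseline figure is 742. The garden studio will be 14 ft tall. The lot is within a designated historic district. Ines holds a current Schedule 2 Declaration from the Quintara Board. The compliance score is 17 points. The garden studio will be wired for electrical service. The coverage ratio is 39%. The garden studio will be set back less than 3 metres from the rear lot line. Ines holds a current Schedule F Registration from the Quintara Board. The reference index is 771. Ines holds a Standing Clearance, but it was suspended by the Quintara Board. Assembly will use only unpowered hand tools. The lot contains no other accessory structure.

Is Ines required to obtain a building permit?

Exception (a)'s conditions are all satisfied: the structure's height is 14 ft, below the 15 ft limit; the baseline figure is 742, under the 873 limit. Considering the limiting provisions: (e) would limit (a) — a current General Registration is held — but (f) sets (e) aside: (f) is triggered — the compliance score is 17 points, meeting the 15 points threshold. (g) would limit (f) — the lot is in a historic district — but (h) sets (g) aside: (h) operates against (g): a current Schedule 2 Declaration is held. (i) would limit (h) — the registered capacity is 2,020 units, less than the 2,280 units limit — but (j) sets (i) aside: (j) is engaged — a home-based business operates on the lot. Exception (a) stands.
Exception (b) requires that the structure is set back at least 3 metres from every lot line; but the rear setback is under 3 m, so (b) is unavailable.
Exception (c) is satisfied on its face — the reference index is 771, under the 787 limit; the lot has no other accessory structure. But: (l) is triggered — a current Schedule F Registration is held. Exception (c) does not apply.
Exception (d) requires that the structure has no plumbing or electrical service; but electrical service is planned, so (d) is unavailable.

No — exception (a) applies; Ines does not need a building permit.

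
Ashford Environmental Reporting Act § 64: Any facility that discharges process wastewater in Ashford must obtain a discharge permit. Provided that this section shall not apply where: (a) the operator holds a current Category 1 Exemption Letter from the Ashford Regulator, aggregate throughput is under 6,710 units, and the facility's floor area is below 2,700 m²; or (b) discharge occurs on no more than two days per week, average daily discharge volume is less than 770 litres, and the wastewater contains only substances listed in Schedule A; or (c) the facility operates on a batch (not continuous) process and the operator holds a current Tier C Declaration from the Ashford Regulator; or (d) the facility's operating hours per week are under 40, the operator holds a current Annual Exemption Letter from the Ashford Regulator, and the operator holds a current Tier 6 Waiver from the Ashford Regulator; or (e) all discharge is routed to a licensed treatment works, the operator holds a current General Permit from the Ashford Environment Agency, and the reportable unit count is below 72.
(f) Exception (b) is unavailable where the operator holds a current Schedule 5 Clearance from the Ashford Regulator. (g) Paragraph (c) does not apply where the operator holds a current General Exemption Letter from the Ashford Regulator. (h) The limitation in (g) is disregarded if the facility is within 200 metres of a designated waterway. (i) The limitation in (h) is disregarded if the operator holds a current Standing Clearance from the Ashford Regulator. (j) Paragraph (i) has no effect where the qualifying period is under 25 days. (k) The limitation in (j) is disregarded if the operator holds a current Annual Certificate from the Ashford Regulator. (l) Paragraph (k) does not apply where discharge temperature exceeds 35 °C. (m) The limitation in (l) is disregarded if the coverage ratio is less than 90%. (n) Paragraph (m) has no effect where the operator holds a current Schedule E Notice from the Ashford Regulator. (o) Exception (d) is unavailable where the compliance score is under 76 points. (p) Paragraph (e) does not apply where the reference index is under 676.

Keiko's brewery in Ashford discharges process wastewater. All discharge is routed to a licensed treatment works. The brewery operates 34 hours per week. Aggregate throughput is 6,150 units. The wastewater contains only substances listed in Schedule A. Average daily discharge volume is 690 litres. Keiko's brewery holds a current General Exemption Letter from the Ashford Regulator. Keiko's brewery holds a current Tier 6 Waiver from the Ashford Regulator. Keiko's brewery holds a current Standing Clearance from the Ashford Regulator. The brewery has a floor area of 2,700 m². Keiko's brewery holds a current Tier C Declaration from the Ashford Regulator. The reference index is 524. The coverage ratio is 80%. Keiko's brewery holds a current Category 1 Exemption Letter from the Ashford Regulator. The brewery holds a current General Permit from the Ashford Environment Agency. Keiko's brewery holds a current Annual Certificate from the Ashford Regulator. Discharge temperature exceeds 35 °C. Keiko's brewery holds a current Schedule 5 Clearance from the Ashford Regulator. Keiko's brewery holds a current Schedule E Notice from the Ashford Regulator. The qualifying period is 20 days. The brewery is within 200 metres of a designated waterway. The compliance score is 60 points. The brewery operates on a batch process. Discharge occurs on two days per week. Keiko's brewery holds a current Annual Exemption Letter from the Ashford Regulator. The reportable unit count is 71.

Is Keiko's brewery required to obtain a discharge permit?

No — exception (c) applies; Keiko's brewery is not required to obtain a discharge permit.

Exception (a) requires that the facility's floor area is below 2,700 m²; but the facility's floor area is 2,700 m², not below 2,700 m², so (a) is unavailable.
Exception (b) is satisfied on its face — discharge occurs on no more than two days per week; average daily discharge volume is 690 litres, less than the 770 litres limit; the wastewater is Schedule-A-only. Turning to paragraph (f): (f) operates against (b): a current Schedule 5 Clearance is held. (b) is therefore removed.
Exception (c) is satisfied on its face — the facility operates on a batch process; a current Tier C Declaration is held. As to paragraphs (g)–(n): (g) would limit (c) — a current General Exemption Letter is held — but (h) sets (g) aside: (h) operates against (g): the brewery is within 200 m of a designated waterway. (i) would limit (h) — a current Standing Clearance is held — but (j) sets (i) aside: (j) is engaged — the qualifying period is 20 days, under the 25 days limit. (k) would limit (j) — a current Annual Certificate is held — but (l) sets (k) aside: (l) operates against (k): discharge temperature exceeds 35 °C. (m) is triggered (the coverage ratio is 80%, less than the 90% limit), but is displaced by (n): (n) applies — a current Schedule E Notice is held. Exception (c) stands.
Exception (d) is satisfied on its face — the facility's operating hours per week are 34, under the 40 limit; a current Annual Exemption Letter is held; a current Tier 6 Waiver is held. But applying paragraph (o): (o) operates against (d): the compliance score is 60 points, under the 76 points limit. Exception (d) does not apply.
All of (e)'s requirements are met (discharge is routed to a licensed treatment works; a current General Permit is held; the reportable unit count is 71, below the 72 limit). Turning to paragraph (p): (p) is engaged — the reference index is 524, under the 676 limit. So (e) is unavailable.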